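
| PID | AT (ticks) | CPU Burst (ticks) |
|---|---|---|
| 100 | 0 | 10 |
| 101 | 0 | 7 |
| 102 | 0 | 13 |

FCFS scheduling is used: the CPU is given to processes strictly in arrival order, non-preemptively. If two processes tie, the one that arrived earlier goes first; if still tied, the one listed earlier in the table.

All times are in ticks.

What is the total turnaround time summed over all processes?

57

Timeline: | 100 0-10 | 101 10-17 | 102 17-30 |
Completion: 100=10  101=17  102=30
Turnaround = completion − arrival: 100=10, 101=17, 102=30
Total turnaround = 10 + 17 + 30 = 57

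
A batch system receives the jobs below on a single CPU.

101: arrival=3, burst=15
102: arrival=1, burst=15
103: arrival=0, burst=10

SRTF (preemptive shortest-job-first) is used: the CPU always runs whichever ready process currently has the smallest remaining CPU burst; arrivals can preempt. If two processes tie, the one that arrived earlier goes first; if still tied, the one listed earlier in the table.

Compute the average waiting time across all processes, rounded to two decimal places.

Timeline: | 103 0-10 | 102 10-25 | 101 25-40 |
Completion: 101=40  102=25  103=10
Turnaround (C−A): 101=37  102=24  103=10
Waiting times: 101=22, 102=9, 103=0
Average waiting = (22+9+0) / 3 = 31/3 = 10.33

10.33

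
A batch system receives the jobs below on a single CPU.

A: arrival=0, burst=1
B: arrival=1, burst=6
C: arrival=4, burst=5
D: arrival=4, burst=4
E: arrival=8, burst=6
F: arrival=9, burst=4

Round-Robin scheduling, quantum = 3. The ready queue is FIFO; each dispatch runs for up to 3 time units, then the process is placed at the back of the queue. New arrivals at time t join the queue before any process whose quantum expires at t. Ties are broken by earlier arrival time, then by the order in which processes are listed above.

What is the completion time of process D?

22

Schedule: | A 0-1 | B 1-4 | C 4-7 | D 7-10 | B 10-13 | C 13-15 | E 15-18 | F 18-21 | D 21-22 | E 22-25 | F 25-26 |
Completion: A=1  B=13  C=15  D=22  E=25  F=26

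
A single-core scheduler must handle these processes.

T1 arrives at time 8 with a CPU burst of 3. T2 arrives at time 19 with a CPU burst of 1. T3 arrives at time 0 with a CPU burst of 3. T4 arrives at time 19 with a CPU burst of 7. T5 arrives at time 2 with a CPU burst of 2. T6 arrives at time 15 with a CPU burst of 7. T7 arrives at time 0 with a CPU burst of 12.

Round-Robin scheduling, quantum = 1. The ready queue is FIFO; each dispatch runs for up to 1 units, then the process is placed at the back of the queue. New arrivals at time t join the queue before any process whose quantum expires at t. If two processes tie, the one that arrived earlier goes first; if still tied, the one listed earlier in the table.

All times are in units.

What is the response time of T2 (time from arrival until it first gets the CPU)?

Schedule: | T3 0-1 | T7 1-2 | T3 2-3 | T5 3-4 | T7 4-5 | T3 5-6 | T5 6-7 | T7 7-8 | T1 8-9 | T7 9-10 | T1 10-11 | T7 11-12 | T1 12-13 | T7 13-15 | T6 15-16 | T7 16-17 | T6 17-18 | T7 18-19 | T6 19-20 | T2 20-21 | T4 21-22 | T7 22-23 | T6 23-24 | T4 24-25 | T7 25-26 | T6 26-27 | T4 27-28 | T7 28-29 | T6 29-30 | T4 30-31 | T6 31-32 | T4 32-35 |
Completion: T1=13  T2=21  T3=6  T4=35  T5=7  T6=32  T7=29
Response(T2) = first start − arrival = 20 − 19 = 1

1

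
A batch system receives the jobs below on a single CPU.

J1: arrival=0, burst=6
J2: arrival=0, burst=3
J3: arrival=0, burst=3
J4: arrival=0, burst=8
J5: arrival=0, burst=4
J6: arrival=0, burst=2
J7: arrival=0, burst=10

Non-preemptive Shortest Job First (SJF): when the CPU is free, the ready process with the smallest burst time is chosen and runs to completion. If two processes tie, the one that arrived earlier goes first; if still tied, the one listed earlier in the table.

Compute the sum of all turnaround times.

107

Schedule: | J6 0-2 | J2 2-5 | J3 5-8 | J5 8-12 | J1 12-18 | J4 18-26 | J7 26-36 |
Completion: J1=18  J2=5  J3=8  J4=26  J5=12  J6=2  J7=36
Turnaround (C−A): J1=18  J2=5  J3=8  J4=26  J5=12  J6=2  J7=36
Turnaround = completion − arrival: J1=18, J2=5, J3=8, J4=26, J5=12, J6=2, J7=36
Total turnaround = 18 + 5 + 8 + 26 + 12 + 2 + 36 = 107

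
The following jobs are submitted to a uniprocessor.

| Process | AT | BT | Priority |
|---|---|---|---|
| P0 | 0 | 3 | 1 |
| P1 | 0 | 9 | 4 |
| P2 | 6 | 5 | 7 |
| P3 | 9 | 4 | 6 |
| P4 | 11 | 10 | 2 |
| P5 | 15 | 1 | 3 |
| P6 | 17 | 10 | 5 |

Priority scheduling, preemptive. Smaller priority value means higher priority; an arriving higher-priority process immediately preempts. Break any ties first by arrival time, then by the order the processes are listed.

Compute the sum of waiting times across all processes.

Gantt: | P0 0-3 | P1 3-11 | P4 11-21 | P5 21-22 | P1 22-23 | P6 23-33 | P3 33-37 | P2 37-42 |
Completion: P0=3  P1=23  P2=42  P3=37  P4=21  P5=22  P6=33
Turnaround (C−A): P0=3  P1=23  P2=36  P3=28  P4=10  P5=7  P6=16
Waiting = turnaround − burst: P0=0, P1=14, P2=31, P3=24, P4=0, P5=6, P6=6
Total waiting = 0 + 14 + 31 + 24 + 0 + 6 + 6 = 81

81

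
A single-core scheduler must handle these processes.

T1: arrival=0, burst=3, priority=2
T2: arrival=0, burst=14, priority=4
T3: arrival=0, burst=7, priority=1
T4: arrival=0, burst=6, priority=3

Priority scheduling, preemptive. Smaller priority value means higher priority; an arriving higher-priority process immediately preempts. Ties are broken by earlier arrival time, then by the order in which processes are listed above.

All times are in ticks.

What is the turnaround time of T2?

Timeline: | T3 0-7 | T1 7-10 | T4 10-16 | T2 16-30 |
Completion: T1=10  T2=30  T3=7  T4=16
Turnaround (C−A): T1=10  T2=30  T3=7  T4=16
Turnaround(T2) = completion − arrival = 30 − 0 = 30

30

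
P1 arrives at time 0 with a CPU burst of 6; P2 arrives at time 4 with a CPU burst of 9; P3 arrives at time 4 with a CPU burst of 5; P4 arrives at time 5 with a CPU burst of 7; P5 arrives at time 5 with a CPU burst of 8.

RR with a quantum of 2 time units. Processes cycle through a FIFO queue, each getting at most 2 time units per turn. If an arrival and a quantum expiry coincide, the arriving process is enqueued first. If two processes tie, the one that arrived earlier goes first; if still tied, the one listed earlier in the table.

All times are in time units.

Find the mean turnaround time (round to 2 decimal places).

23.60

Timeline: | P1 0-4 | P2 4-6 | P3 6-8 | P1 8-10 | P4 10-12 | P5 12-14 | P2 14-16 | P3 16-18 | P4 18-20 | P5 20-22 | P2 22-24 | P3 24-25 | P4 25-27 | P5 27-29 | P2 29-31 | P4 31-32 | P5 32-34 | P2 34-35 |
Completion: P1=10  P2=35  P3=25  P4=32  P5=34
Turnaround (C−A): P1=10  P2=31  P3=21  P4=27  P5=29
Turnaround times: P1=10, P2=31, P3=21, P4=27, P5=29
Average turnaround = (10+31+21+27+29) / 5 = 118/5 = 23.60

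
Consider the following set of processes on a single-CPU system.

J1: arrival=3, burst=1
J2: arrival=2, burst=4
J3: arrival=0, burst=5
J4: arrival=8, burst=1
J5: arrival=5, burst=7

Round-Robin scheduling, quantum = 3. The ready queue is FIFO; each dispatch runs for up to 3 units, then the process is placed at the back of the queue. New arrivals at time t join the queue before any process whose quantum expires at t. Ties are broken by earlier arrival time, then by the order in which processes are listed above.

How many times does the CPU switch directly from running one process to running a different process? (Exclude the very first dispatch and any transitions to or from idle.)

7

Schedule: | J3 0-3 | J2 3-6 | J1 6-7 | J3 7-9 | J5 9-12 | J2 12-13 | J4 13-14 | J5 14-18 |
Completion: J1=7  J2=13  J3=9  J4=14  J5=18
Turnaround (C−A): J1=4  J2=11  J3=9  J4=6  J5=13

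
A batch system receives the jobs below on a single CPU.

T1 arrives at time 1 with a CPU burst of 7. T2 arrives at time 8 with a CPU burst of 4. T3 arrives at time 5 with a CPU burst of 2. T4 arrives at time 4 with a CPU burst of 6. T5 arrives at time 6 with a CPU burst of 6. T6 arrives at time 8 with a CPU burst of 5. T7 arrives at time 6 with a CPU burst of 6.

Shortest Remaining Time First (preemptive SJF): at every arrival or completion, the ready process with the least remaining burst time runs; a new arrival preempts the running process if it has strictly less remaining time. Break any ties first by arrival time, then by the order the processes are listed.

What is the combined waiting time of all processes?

Gantt: | idle 0-1 | T1 1-5 | T3 5-7 | T1 7-10 | T2 10-14 | T6 14-19 | T4 19-25 | T5 25-31 | T7 31-37 |
Completion: T1=10  T2=14  T3=7  T4=25  T5=31  T6=19  T7=37
Turnaround (C−A): T1=9  T2=6  T3=2  T4=21  T5=25  T6=11  T7=31
Waiting = turnaround − burst: T1=2, T2=2, T3=0, T4=15, T5=19, T6=6, T7=25
Total waiting = 2 + 2 + 0 + 15 + 19 + 6 + 25 = 69

69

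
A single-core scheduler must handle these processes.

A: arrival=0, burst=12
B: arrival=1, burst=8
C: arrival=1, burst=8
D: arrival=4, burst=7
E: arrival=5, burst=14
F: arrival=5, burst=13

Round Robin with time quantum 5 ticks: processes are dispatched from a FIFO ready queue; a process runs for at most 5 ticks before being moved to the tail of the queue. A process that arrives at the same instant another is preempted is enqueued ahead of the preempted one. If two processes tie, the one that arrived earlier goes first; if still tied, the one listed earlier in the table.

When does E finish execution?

59

Timeline: | A 0-5 | B 5-10 | C 10-15 | D 15-20 | E 20-25 | F 25-30 | A 30-35 | B 35-38 | C 38-41 | D 41-43 | E 43-48 | F 48-53 | A 53-55 | E 55-59 | F 59-62 |
Completion: A=55  B=38  C=41  D=43  E=59  F=62
Turnaround (C−A): A=55  B=37  C=40  D=39  E=54  F=57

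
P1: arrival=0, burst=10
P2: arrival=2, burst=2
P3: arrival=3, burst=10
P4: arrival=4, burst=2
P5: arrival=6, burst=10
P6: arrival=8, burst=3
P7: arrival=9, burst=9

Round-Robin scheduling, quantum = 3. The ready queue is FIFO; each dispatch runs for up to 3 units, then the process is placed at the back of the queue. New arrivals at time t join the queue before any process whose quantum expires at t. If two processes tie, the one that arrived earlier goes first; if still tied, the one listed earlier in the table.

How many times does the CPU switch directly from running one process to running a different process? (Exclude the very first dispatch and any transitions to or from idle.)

17

Gantt: | P1 0-3 | P2 3-5 | P3 5-8 | P1 8-11 | P4 11-13 | P5 13-16 | P6 16-19 | P3 19-22 | P7 22-25 | P1 25-28 | P5 28-31 | P3 31-34 | P7 34-37 | P1 37-38 | P5 38-41 | P3 41-42 | P7 42-45 | P5 45-46 |
Completion: P1=38  P2=5  P3=42  P4=13  P5=46  P6=19  P7=45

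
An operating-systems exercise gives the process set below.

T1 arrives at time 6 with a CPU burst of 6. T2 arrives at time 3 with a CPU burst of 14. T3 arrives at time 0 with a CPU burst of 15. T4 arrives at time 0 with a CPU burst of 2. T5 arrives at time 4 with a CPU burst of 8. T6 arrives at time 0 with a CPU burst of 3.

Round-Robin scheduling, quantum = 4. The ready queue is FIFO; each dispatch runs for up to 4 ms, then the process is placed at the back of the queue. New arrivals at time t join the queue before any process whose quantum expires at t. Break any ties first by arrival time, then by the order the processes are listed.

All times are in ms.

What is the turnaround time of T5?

Schedule: | T3 0-4 | T4 4-6 | T6 6-9 | T2 9-13 | T5 13-17 | T3 17-21 | T1 21-25 | T2 25-29 | T5 29-33 | T3 33-37 | T1 37-39 | T2 39-43 | T3 43-46 | T2 46-48 |
Completion: T1=39  T2=48  T3=46  T4=6  T5=33  T6=9
Turnaround (C−A): T1=33  T2=45  T3=46  T4=6  T5=29  T6=9
Turnaround(T5) = completion − arrival = 33 − 4 = 29

29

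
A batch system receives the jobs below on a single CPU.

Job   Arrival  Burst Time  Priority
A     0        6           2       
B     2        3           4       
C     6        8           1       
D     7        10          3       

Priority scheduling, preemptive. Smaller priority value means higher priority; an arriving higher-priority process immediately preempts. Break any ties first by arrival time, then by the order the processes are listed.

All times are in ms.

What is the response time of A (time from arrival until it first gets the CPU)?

Timeline: | A 0-6 | C 6-14 | D 14-24 | B 24-27 |
Completion: A=6  B=27  C=14  D=24
Turnaround (C−A): A=6  B=25  C=8  D=17
Response(A) = first start − arrival = 0 − 0 = 0

0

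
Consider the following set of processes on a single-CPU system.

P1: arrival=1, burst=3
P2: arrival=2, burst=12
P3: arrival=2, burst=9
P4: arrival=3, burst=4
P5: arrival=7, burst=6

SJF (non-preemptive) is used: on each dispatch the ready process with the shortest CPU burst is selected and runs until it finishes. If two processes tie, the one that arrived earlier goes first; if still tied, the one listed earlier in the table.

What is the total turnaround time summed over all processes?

Timeline: | idle 0-1 | P1 1-4 | P4 4-8 | P5 8-14 | P3 14-23 | P2 23-35 |
Completion: P1=4  P2=35  P3=23  P4=8  P5=14
Turnaround (C−A): P1=3  P2=33  P3=21  P4=5  P5=7
Turnaround = completion − arrival: P1=3, P2=33, P3=21, P4=5, P5=7
Total turnaround = 3 + 33 + 21 + 5 + 7 = 69

69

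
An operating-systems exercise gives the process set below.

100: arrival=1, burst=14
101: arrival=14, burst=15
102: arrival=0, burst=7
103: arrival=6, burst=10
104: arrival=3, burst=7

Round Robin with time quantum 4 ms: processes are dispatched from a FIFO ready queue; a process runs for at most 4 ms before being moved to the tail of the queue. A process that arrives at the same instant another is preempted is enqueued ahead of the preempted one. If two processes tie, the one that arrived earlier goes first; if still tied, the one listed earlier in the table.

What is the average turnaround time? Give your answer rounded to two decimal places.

32.00

Timeline: | 102 0-4 | 100 4-8 | 104 8-12 | 102 12-15 | 103 15-19 | 100 19-23 | 104 23-26 | 101 26-30 | 103 30-34 | 100 34-38 | 101 38-42 | 103 42-44 | 100 44-46 | 101 46-53 |
Completion: 100=46  101=53  102=15  103=44  104=26
Turnaround (C−A): 100=45  101=39  102=15  103=38  104=23
Turnaround times: 100=45, 101=39, 102=15, 103=38, 104=23
Average turnaround = (45+39+15+38+23) / 5 = 160/5 = 32.00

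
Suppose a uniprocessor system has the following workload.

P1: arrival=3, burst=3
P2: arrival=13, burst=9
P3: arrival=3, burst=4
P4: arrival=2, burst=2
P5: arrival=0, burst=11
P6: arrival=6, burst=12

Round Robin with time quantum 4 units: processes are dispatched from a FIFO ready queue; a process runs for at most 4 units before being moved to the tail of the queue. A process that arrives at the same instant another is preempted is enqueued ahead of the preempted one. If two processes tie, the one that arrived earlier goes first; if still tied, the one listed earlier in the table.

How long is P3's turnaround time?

10

Timeline: | P5 0-4 | P4 4-6 | P1 6-9 | P3 9-13 | P5 13-17 | P6 17-21 | P2 21-25 | P5 25-28 | P6 28-32 | P2 32-36 | P6 36-40 | P2 40-41 |
Completion: P1=9  P2=41  P3=13  P4=6  P5=28  P6=40
Turnaround (C−A): P1=6  P2=28  P3=10  P4=4  P5=28  P6=34
Turnaround(P3) = completion − arrival = 13 − 3 = 10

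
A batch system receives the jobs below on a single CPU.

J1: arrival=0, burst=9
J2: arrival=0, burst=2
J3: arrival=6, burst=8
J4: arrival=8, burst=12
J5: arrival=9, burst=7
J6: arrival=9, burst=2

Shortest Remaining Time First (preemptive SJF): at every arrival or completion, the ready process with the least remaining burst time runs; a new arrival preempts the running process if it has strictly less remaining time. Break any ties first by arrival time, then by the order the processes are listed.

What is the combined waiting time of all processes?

Gantt: | J2 0-2 | J1 2-11 | J6 11-13 | J5 13-20 | J3 20-28 | J4 28-40 |
Completion: J1=11  J2=2  J3=28  J4=40  J5=20  J6=13
Turnaround (C−A): J1=11  J2=2  J3=22  J4=32  J5=11  J6=4
Waiting = turnaround − burst: J1=2, J2=0, J3=14, J4=20, J5=4, J6=2
Total waiting = 2 + 0 + 14 + 20 + 4 + 2 = 42

42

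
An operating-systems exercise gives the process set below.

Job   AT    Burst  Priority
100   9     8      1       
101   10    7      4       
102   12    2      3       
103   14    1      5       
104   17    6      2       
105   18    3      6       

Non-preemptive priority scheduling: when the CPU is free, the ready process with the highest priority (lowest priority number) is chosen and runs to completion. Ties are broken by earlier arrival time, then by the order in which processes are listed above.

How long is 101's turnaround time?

Timeline: | idle 0-9 | 100 9-17 | 104 17-23 | 102 23-25 | 101 25-32 | 103 32-33 | 105 33-36 |
Completion: 100=17  101=32  102=25  103=33  104=23  105=36
Turnaround(101) = completion − arrival = 32 − 10 = 22

22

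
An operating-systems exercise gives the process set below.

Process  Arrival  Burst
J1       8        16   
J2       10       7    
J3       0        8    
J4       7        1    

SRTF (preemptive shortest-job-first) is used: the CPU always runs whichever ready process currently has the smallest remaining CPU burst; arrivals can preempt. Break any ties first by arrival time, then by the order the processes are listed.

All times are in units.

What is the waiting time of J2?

0

Schedule: | J3 0-8 | J4 8-9 | J1 9-10 | J2 10-17 | J1 17-32 |
Completion: J1=32  J2=17  J3=8  J4=9
Turnaround (C−A): J1=24  J2=7  J3=8  J4=2
Waiting(J2) = turnaround − burst = 7 − 7 = 0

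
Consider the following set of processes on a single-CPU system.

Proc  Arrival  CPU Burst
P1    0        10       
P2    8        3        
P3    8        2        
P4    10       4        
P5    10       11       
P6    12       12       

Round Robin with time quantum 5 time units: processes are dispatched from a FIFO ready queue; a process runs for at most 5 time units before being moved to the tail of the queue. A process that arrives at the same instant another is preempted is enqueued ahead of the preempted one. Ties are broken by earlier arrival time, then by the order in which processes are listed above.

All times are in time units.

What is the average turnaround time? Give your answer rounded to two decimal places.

15.17

Schedule: | P1 0-10 | P2 10-13 | P3 13-15 | P4 15-19 | P5 19-24 | P6 24-29 | P5 29-34 | P6 34-39 | P5 39-40 | P6 40-42 |
Completion: P1=10  P2=13  P3=15  P4=19  P5=40  P6=42
Turnaround times: P1=10, P2=5, P3=7, P4=9, P5=30, P6=30
Average turnaround = (10+5+7+9+30+30) / 6 = 91/6 = 15.17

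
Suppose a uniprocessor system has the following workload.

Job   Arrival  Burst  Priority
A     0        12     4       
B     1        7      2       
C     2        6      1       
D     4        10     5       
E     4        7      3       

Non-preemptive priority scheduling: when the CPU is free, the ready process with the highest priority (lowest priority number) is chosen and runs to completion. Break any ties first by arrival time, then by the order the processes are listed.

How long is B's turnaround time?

24

Schedule: | A 0-12 | C 12-18 | B 18-25 | E 25-32 | D 32-42 |
Completion: A=12  B=25  C=18  D=42  E=32
Turnaround (C−A): A=12  B=24  C=16  D=38  E=28
Turnaround(B) = completion − arrival = 25 − 1 = 24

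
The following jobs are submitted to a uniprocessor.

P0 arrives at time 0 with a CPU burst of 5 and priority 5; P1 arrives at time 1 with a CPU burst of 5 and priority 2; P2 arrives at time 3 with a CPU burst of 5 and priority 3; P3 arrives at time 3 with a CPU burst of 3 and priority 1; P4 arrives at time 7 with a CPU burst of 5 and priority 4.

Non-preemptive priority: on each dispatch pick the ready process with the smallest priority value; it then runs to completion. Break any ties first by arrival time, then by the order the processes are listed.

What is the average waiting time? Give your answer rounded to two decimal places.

6.00

Gantt: | P0 0-5 | P3 5-8 | P1 8-13 | P2 13-18 | P4 18-23 |
Completion: P0=5  P1=13  P2=18  P3=8  P4=23
Turnaround (C−A): P0=5  P1=12  P2=15  P3=5  P4=16
Waiting times: P0=0, P1=7, P2=10, P3=2, P4=11
Average waiting = (0+7+10+2+11) / 5 = 30/5 = 6.00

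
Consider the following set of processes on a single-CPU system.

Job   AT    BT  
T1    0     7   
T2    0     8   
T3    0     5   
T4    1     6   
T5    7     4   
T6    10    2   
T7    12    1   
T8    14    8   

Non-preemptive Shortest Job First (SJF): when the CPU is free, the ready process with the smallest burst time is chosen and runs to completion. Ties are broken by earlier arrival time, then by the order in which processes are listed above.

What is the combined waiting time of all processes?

Gantt: | T3 0-5 | T4 5-11 | T6 11-13 | T7 13-14 | T5 14-18 | T1 18-25 | T2 25-33 | T8 33-41 |
Completion: T1=25  T2=33  T3=5  T4=11  T5=18  T6=13  T7=14  T8=41
Turnaround (C−A): T1=25  T2=33  T3=5  T4=10  T5=11  T6=3  T7=2  T8=27
Waiting = turnaround − burst: T1=18, T2=25, T3=0, T4=4, T5=7, T6=1, T7=1, T8=19
Total waiting = 18 + 25 + 0 + 4 + 7 + 1 + 1 + 19 = 75

75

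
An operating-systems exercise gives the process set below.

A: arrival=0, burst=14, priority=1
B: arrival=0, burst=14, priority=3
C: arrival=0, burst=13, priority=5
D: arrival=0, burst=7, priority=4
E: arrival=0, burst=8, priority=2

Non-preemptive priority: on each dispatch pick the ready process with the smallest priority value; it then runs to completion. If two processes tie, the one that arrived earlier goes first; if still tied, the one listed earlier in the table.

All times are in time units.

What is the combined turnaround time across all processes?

Timeline: | A 0-14 | E 14-22 | B 22-36 | D 36-43 | C 43-56 |
Completion: A=14  B=36  C=56  D=43  E=22
Turnaround = completion − arrival: A=14, B=36, C=56, D=43, E=22
Total turnaround = 14 + 36 + 56 + 43 + 22 = 171

171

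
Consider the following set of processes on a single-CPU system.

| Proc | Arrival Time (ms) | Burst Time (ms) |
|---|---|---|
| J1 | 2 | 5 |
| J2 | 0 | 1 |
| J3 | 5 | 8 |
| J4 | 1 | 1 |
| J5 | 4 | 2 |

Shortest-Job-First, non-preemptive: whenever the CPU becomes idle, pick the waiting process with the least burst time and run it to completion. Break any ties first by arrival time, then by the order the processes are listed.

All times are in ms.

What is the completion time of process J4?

Schedule: | J2 0-1 | J4 1-2 | J1 2-7 | J5 7-9 | J3 9-17 |
Completion: J1=7  J2=1  J3=17  J4=2  J5=9
Turnaround (C−A): J1=5  J2=1  J3=12  J4=1  J5=5

2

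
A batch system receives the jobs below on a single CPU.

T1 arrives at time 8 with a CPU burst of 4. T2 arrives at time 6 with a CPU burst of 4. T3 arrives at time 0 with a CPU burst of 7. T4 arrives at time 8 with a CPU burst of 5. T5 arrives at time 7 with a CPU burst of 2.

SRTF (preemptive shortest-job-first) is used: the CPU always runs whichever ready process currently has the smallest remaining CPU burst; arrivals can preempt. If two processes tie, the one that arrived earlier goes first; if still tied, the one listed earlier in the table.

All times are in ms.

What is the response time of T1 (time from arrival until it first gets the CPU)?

Gantt: | T3 0-7 | T5 7-9 | T2 9-13 | T1 13-17 | T4 17-22 |
Completion: T1=17  T2=13  T3=7  T4=22  T5=9
Response(T1) = first start − arrival = 13 − 8 = 5

5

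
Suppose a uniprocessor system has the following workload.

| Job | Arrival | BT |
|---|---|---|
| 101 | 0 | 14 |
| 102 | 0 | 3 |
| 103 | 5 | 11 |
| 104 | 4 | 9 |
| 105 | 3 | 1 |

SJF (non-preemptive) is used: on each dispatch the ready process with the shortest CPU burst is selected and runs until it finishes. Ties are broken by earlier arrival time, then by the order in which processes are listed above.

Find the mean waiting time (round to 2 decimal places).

Gantt: | 102 0-3 | 105 3-4 | 104 4-13 | 103 13-24 | 101 24-38 |
Completion: 101=38  102=3  103=24  104=13  105=4
Turnaround (C−A): 101=38  102=3  103=19  104=9  105=1
Waiting times: 101=24, 102=0, 103=8, 104=0, 105=0
Average waiting = (24+0+8+0+0) / 5 = 32/5 = 6.40

6.40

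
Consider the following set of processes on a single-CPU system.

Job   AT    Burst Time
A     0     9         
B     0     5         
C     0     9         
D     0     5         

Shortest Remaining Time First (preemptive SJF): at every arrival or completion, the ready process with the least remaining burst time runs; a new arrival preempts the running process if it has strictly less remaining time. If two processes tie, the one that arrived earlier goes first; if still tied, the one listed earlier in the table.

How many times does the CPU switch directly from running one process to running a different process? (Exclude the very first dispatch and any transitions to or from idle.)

3

Timeline: | B 0-5 | D 5-10 | A 10-19 | C 19-28 |
Completion: A=19  B=5  C=28  D=10
Turnaround (C−A): A=19  B=5  C=28  D=10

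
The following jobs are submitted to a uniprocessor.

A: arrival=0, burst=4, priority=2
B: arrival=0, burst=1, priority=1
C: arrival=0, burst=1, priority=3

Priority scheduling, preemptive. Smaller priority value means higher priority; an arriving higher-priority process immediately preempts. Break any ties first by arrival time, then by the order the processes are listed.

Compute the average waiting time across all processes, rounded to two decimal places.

2.00

Gantt: | B 0-1 | A 1-5 | C 5-6 |
Completion: A=5  B=1  C=6
Waiting times: A=1, B=0, C=5
Average waiting = (1+0+5) / 3 = 6/3 = 2.00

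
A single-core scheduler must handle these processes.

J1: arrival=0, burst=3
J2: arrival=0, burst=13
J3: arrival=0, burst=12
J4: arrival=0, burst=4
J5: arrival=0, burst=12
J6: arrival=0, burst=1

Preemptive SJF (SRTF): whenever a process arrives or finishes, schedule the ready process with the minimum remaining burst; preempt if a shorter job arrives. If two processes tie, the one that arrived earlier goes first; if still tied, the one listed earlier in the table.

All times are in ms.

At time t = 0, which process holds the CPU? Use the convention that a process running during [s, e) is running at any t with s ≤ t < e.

J6

Schedule: | J6 0-1 | J1 1-4 | J4 4-8 | J3 8-20 | J5 20-32 | J2 32-45 |
Completion: J1=4  J2=45  J3=20  J4=8  J5=32  J6=1
Turnaround (C−A): J1=4  J2=45  J3=20  J4=8  J5=32  J6=1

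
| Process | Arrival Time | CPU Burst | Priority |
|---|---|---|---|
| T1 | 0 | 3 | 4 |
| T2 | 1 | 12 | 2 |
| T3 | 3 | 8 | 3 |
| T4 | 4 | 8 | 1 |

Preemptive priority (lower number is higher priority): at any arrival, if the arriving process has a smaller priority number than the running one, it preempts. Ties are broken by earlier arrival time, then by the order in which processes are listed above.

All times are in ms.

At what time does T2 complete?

Timeline: | T1 0-1 | T2 1-4 | T4 4-12 | T2 12-21 | T3 21-29 | T1 29-31 |
Completion: T1=31  T2=21  T3=29  T4=12
Turnaround (C−A): T1=31  T2=20  T3=26  T4=8

21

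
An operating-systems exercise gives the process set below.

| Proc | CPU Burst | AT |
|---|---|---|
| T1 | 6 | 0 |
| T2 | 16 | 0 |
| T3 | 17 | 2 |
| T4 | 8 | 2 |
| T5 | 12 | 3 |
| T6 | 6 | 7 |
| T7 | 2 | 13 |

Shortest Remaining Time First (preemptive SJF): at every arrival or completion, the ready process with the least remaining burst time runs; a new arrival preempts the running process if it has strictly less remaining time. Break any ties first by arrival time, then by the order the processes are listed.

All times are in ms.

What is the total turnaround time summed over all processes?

Gantt: | T1 0-6 | T4 6-7 | T6 7-13 | T7 13-15 | T4 15-22 | T5 22-34 | T2 34-50 | T3 50-67 |
Completion: T1=6  T2=50  T3=67  T4=22  T5=34  T6=13  T7=15
Turnaround = completion − arrival: T1=6, T2=50, T3=65, T4=20, T5=31, T6=6, T7=2
Total turnaround = 6 + 50 + 65 + 20 + 31 + 6 + 2 = 180

180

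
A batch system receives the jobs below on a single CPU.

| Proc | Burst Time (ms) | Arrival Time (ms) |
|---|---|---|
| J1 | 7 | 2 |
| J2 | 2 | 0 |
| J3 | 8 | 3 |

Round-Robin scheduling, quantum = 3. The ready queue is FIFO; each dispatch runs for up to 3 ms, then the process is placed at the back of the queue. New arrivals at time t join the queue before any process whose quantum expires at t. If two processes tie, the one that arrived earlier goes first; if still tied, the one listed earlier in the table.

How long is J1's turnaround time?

13

Timeline: | J2 0-2 | J1 2-5 | J3 5-8 | J1 8-11 | J3 11-14 | J1 14-15 | J3 15-17 |
Completion: J1=15  J2=2  J3=17
Turnaround (C−A): J1=13  J2=2  J3=14
Turnaround(J1) = completion − arrival = 15 − 2 = 13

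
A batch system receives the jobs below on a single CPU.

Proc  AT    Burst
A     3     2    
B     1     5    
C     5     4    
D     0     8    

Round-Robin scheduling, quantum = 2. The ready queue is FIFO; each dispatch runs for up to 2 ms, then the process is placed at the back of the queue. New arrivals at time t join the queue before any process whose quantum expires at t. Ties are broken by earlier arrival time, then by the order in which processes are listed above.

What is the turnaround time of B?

14

Gantt: | D 0-2 | B 2-4 | D 4-6 | A 6-8 | B 8-10 | C 10-12 | D 12-14 | B 14-15 | C 15-17 | D 17-19 |
Completion: A=8  B=15  C=17  D=19
Turnaround (C−A): A=5  B=14  C=12  D=19
Turnaround(B) = completion − arrival = 15 − 1 = 14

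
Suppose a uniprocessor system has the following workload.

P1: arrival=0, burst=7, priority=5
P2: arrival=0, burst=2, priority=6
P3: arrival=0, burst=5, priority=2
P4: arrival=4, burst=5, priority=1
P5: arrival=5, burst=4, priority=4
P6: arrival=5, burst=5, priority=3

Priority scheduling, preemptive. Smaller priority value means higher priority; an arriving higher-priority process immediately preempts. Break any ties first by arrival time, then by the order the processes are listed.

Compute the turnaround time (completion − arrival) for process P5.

14

Gantt: | P3 0-4 | P4 4-9 | P3 9-10 | P6 10-15 | P5 15-19 | P1 19-26 | P2 26-28 |
Completion: P1=26  P2=28  P3=10  P4=9  P5=19  P6=15
Turnaround(P5) = completion − arrival = 19 − 5 = 14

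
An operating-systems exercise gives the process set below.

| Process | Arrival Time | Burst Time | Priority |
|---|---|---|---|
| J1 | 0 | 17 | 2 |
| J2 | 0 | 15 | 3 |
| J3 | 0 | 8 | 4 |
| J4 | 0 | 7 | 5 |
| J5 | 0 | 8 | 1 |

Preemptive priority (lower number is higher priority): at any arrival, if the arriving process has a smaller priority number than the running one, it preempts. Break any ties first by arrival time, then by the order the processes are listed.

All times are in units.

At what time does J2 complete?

Schedule: | J5 0-8 | J1 8-25 | J2 25-40 | J3 40-48 | J4 48-55 |
Completion: J1=25  J2=40  J3=48  J4=55  J5=8

40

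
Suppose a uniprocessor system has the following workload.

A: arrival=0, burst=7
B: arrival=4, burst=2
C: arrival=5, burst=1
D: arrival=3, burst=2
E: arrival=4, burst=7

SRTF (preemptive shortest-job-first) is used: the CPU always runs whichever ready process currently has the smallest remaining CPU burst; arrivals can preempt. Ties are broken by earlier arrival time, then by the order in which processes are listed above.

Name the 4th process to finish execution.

Timeline: | A 0-3 | D 3-5 | C 5-6 | B 6-8 | A 8-12 | E 12-19 |
Completion: A=12  B=8  C=6  D=5  E=19
Finish order: D → C → B → A → E

A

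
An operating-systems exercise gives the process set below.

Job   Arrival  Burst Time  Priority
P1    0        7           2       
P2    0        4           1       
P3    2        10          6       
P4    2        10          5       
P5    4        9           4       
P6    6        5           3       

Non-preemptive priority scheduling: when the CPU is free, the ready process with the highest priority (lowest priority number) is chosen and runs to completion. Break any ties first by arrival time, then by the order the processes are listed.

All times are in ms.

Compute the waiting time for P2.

Gantt: | P2 0-4 | P1 4-11 | P6 11-16 | P5 16-25 | P4 25-35 | P3 35-45 |
Completion: P1=11  P2=4  P3=45  P4=35  P5=25  P6=16
Waiting(P2) = turnaround − burst = 4 − 4 = 0

0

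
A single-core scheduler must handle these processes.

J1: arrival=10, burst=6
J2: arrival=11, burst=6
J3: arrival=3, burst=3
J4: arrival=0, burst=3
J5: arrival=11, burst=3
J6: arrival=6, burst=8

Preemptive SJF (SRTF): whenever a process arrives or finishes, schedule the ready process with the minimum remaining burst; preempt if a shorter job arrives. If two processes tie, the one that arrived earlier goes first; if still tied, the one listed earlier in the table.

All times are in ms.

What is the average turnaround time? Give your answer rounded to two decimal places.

8.50

Timeline: | J4 0-3 | J3 3-6 | J6 6-14 | J5 14-17 | J1 17-23 | J2 23-29 |
Completion: J1=23  J2=29  J3=6  J4=3  J5=17  J6=14
Turnaround (C−A): J1=13  J2=18  J3=3  J4=3  J5=6  J6=8
Turnaround times: J1=13, J2=18, J3=3, J4=3, J5=6, J6=8
Average turnaround = (13+18+3+3+6+8) / 6 = 51/6 = 8.50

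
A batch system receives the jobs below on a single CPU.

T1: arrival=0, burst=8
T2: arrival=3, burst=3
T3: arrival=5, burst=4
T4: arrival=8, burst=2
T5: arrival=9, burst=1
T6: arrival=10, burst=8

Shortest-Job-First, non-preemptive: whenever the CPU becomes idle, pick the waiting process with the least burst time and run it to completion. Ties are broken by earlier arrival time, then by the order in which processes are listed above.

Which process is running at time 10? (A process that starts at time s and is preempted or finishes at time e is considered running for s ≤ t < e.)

T5

Gantt: | T1 0-8 | T4 8-10 | T5 10-11 | T2 11-14 | T3 14-18 | T6 18-26 |
Completion: T1=8  T2=14  T3=18  T4=10  T5=11  T6=26
Turnaround (C−A): T1=8  T2=11  T3=13  T4=2  T5=2  T6=16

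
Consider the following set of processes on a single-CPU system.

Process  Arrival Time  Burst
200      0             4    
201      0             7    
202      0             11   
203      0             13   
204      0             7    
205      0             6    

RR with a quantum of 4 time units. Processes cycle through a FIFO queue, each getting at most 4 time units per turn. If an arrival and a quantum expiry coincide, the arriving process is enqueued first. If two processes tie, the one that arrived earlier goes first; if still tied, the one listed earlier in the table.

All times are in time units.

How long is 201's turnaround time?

Gantt: | 200 0-4 | 201 4-8 | 202 8-12 | 203 12-16 | 204 16-20 | 205 20-24 | 201 24-27 | 202 27-31 | 203 31-35 | 204 35-38 | 205 38-40 | 202 40-43 | 203 43-48 |
Completion: 200=4  201=27  202=43  203=48  204=38  205=40
Turnaround (C−A): 200=4  201=27  202=43  203=48  204=38  205=40
Turnaround(201) = completion − arrival = 27 − 0 = 27

27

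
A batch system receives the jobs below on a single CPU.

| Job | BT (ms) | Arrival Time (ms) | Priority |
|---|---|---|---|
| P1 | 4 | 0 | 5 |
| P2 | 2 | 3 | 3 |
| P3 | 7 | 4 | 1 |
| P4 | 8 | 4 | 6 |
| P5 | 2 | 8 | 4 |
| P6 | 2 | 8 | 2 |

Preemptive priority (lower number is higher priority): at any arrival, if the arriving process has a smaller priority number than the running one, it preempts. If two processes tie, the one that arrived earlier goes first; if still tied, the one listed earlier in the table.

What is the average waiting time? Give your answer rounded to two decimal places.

7.33

Schedule: | P1 0-3 | P2 3-4 | P3 4-11 | P6 11-13 | P2 13-14 | P5 14-16 | P1 16-17 | P4 17-25 |
Completion: P1=17  P2=14  P3=11  P4=25  P5=16  P6=13
Turnaround (C−A): P1=17  P2=11  P3=7  P4=21  P5=8  P6=5
Waiting times: P1=13, P2=9, P3=0, P4=13, P5=6, P6=3
Average waiting = (13+9+0+13+6+3) / 6 = 44/6 = 7.33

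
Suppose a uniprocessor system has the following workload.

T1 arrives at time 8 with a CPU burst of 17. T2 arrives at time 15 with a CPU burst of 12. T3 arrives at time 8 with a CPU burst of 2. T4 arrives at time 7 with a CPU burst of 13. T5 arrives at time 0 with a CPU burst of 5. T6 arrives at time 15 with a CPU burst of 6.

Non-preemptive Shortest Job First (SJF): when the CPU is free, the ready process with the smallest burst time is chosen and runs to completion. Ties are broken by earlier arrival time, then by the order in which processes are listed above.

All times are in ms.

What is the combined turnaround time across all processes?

Schedule: | T5 0-5 | idle 5-7 | T4 7-20 | T3 20-22 | T6 22-28 | T2 28-40 | T1 40-57 |
Completion: T1=57  T2=40  T3=22  T4=20  T5=5  T6=28
Turnaround (C−A): T1=49  T2=25  T3=14  T4=13  T5=5  T6=13
Turnaround = completion − arrival: T1=49, T2=25, T3=14, T4=13, T5=5, T6=13
Total turnaround = 49 + 25 + 14 + 13 + 5 + 13 = 119

119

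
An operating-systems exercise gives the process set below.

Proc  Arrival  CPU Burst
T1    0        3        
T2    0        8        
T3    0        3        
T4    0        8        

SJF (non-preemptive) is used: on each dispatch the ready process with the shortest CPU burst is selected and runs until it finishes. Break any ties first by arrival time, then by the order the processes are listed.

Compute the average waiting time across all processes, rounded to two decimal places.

5.75

Timeline: | T1 0-3 | T3 3-6 | T2 6-14 | T4 14-22 |
Completion: T1=3  T2=14  T3=6  T4=22
Turnaround (C−A): T1=3  T2=14  T3=6  T4=22
Waiting times: T1=0, T2=6, T3=3, T4=14
Average waiting = (0+6+3+14) / 4 = 23/4 = 5.75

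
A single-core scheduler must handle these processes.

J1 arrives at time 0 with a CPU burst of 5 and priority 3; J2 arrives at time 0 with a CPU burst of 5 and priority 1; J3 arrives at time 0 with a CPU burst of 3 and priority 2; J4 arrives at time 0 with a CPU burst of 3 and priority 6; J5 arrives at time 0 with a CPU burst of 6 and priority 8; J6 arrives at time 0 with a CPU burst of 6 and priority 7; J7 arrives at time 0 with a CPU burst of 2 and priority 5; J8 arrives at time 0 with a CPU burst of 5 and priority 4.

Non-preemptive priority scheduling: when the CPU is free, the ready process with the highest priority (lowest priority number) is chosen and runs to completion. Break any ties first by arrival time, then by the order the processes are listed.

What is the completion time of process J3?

Gantt: | J2 0-5 | J3 5-8 | J1 8-13 | J8 13-18 | J7 18-20 | J4 20-23 | J6 23-29 | J5 29-35 |
Completion: J1=13  J2=5  J3=8  J4=23  J5=35  J6=29  J7=20  J8=18
Turnaround (C−A): J1=13  J2=5  J3=8  J4=23  J5=35  J6=29  J7=20  J8=18

8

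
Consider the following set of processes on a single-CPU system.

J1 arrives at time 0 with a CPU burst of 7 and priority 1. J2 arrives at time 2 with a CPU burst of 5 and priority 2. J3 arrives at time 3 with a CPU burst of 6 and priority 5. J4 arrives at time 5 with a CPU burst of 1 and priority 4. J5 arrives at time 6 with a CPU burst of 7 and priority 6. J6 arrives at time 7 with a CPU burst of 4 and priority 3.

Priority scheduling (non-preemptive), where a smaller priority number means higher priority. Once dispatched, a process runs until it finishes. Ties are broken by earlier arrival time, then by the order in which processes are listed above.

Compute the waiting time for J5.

Gantt: | J1 0-7 | J2 7-12 | J6 12-16 | J4 16-17 | J3 17-23 | J5 23-30 |
Completion: J1=7  J2=12  J3=23  J4=17  J5=30  J6=16
Waiting(J5) = turnaround − burst = 24 − 7 = 17

17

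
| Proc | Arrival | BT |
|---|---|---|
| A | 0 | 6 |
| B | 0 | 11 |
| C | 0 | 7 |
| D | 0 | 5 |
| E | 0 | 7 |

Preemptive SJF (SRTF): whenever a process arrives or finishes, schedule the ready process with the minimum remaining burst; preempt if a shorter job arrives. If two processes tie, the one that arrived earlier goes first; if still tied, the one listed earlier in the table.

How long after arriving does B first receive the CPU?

25

Gantt: | D 0-5 | A 5-11 | C 11-18 | E 18-25 | B 25-36 |
Completion: A=11  B=36  C=18  D=5  E=25
Turnaround (C−A): A=11  B=36  C=18  D=5  E=25
Response(B) = first start − arrival = 25 − 0 = 25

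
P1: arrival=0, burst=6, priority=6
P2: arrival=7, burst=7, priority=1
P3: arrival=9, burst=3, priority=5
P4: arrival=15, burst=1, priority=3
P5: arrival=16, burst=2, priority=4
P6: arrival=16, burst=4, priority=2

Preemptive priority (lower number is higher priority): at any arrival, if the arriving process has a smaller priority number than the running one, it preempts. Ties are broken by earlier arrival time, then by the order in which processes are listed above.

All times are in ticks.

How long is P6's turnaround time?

Gantt: | P1 0-6 | idle 6-7 | P2 7-14 | P3 14-15 | P4 15-16 | P6 16-20 | P5 20-22 | P3 22-24 |
Completion: P1=6  P2=14  P3=24  P4=16  P5=22  P6=20
Turnaround(P6) = completion − arrival = 20 − 16 = 4

4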